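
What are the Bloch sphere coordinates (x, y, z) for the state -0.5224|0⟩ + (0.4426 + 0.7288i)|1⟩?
(-0.4624, -0.7615, -0.4541)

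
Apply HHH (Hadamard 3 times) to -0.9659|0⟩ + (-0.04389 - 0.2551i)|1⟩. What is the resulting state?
(-0.714 - 0.1804i)|0⟩ + (-0.652 + 0.1804i)|1⟩

H² = I, so H^3 = H: a single Hadamard. With (a, b) = (-0.9659, (-0.04389 - 0.2551i)), H gives ((a + b)/√2, (a − b)/√2) = ((-0.714 - 0.1804i), (-0.652 + 0.1804i)).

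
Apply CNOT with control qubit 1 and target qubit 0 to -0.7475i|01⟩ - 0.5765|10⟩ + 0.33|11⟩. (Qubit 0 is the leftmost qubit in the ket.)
0.33|01⟩ - 0.5765|10⟩ - 0.7475i|11⟩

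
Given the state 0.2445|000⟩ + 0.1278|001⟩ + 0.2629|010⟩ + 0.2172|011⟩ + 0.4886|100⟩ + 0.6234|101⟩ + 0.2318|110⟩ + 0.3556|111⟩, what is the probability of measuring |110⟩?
0.05373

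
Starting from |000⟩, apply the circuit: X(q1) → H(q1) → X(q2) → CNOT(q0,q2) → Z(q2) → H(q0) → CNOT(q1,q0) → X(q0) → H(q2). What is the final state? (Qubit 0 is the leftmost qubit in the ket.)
-1/√8|000⟩ + 1/√8|001⟩ + 1/√8|010⟩ - 1/√8|011⟩ - 1/√8|100⟩ + 1/√8|101⟩ + 1/√8|110⟩ - 1/√8|111⟩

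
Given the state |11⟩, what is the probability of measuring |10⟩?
0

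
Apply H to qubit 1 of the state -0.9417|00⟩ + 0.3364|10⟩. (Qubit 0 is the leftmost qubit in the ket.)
-0.6659|00⟩ - 0.6659|01⟩ + 0.2379|10⟩ + 0.2379|11⟩

H on qubit 1 mixes each pair of kets that differ only in qubit 1: amplitudes (a, b) of (|…0…⟩, |…1…⟩) become ((a + b)/√2, (a − b)/√2). Kets absent from the input have amplitude 0.
(|00⟩, |01⟩): (a, b) = (-0.9417, 0) → (-0.6659, -0.6659)
(|10⟩, |11⟩): (a, b) = (0.3364, 0) → (0.2379, 0.2379)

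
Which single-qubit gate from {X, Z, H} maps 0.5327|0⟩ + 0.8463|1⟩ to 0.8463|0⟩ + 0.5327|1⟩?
X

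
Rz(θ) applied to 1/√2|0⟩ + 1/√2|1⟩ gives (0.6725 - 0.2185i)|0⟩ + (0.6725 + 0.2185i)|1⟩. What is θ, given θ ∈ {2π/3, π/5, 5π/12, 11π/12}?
π/5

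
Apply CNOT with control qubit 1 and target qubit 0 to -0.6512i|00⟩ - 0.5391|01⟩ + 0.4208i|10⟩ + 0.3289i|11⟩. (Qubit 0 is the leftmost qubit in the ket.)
-0.6512i|00⟩ + 0.3289i|01⟩ + 0.4208i|10⟩ - 0.5391|11⟩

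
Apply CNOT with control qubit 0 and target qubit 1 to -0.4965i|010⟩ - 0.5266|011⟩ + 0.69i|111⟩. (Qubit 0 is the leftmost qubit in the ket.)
-0.4965i|010⟩ - 0.5266|011⟩ + 0.69i|101⟩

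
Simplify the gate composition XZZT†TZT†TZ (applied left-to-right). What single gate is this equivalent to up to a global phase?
X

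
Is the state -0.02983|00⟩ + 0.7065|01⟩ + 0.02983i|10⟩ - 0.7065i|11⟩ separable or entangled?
Separable

Writing the state as a|00⟩ + b|01⟩ + c|10⟩ + d|11⟩, it is a product state iff ad − bc = 0.
Here (a, b, c, d) = (-0.02983, 0.7065, 0.02983i, -0.7065i): ad − bc = (-0.02983)(-0.7065i) − (0.7065)(0.02983i) = 0, so the state is separable.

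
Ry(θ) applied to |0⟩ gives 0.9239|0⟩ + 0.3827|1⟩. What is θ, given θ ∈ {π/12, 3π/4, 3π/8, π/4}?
π/4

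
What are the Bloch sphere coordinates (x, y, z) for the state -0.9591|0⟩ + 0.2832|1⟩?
(-0.5432, 0, 0.8397)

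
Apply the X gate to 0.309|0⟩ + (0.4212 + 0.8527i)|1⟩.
(0.4212 + 0.8527i)|0⟩ + 0.309|1⟩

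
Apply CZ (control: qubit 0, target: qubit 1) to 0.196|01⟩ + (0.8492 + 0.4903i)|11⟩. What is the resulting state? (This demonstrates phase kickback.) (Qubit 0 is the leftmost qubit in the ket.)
0.196|01⟩ + (-0.8492 - 0.4903i)|11⟩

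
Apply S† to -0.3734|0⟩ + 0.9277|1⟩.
-0.3734|0⟩ - 0.9277i|1⟩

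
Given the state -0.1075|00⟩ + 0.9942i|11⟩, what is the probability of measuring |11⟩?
0.9884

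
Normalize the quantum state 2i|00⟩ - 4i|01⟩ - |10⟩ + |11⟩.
0.4264i|00⟩ - 0.8528i|01⟩ - 0.2132|10⟩ + 0.2132|11⟩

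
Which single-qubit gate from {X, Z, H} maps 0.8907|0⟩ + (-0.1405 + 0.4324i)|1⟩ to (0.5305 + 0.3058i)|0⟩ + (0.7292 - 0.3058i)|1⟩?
H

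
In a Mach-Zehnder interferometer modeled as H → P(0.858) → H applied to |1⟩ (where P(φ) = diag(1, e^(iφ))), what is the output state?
(0.173 - 0.3783i)|0⟩ + (0.827 + 0.3783i)|1⟩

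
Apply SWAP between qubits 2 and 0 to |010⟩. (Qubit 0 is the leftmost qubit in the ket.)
|010⟩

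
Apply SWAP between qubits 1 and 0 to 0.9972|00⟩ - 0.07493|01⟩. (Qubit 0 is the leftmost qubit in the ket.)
0.9972|00⟩ - 0.07493|10⟩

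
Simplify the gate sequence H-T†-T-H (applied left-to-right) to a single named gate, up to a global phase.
I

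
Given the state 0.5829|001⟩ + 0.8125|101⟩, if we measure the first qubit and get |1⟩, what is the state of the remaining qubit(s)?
|01⟩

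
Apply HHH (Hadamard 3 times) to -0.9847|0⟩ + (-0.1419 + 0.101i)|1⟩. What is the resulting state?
(-0.7966 + 0.07142i)|0⟩ + (-0.5959 - 0.07142i)|1⟩

H² = I, so H^3 = H: a single Hadamard. With (a, b) = (-0.9847, (-0.1419 + 0.101i)), H gives ((a + b)/√2, (a − b)/√2) = ((-0.7966 + 0.07142i), (-0.5959 - 0.07142i)).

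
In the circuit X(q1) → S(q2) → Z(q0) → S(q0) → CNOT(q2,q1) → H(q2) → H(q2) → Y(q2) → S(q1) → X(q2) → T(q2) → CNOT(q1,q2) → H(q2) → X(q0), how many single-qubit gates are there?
12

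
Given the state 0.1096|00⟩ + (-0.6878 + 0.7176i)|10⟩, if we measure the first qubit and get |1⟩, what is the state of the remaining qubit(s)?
(-0.692 + 0.7219i)|0⟩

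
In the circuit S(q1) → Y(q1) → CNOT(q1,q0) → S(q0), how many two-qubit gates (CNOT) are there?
1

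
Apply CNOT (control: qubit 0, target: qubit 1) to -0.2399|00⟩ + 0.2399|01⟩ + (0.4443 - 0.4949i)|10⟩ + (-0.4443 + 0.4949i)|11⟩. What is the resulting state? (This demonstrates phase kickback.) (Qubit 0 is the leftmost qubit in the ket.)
-0.2399|00⟩ + 0.2399|01⟩ + (-0.4443 + 0.4949i)|10⟩ + (0.4443 - 0.4949i)|11⟩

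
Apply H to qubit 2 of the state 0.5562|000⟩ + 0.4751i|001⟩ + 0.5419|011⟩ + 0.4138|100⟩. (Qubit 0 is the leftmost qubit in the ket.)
(0.3933 + 0.3359i)|000⟩ + (0.3933 - 0.3359i)|001⟩ + 0.3832|010⟩ - 0.3832|011⟩ + 0.2926|100⟩ + 0.2926|101⟩

H on qubit 2 mixes each pair of kets that differ only in qubit 2: amplitudes (a, b) of (|…0…⟩, |…1…⟩) become ((a + b)/√2, (a − b)/√2). Kets absent from the input have amplitude 0.
(|000⟩, |001⟩): (a, b) = (0.5562, 0.4751i) → ((0.3933 + 0.3359i), (0.3933 - 0.3359i))
(|010⟩, |011⟩): (a, b) = (0, 0.5419) → (0.3832, -0.3832)
(|100⟩, |101⟩): (a, b) = (0.4138, 0) → (0.2926, 0.2926)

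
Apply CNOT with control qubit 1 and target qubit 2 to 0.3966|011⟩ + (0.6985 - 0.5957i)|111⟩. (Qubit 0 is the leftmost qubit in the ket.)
0.3966|010⟩ + (0.6985 - 0.5957i)|110⟩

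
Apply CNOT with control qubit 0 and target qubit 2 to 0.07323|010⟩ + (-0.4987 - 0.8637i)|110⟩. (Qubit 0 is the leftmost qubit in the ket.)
0.07323|010⟩ + (-0.4987 - 0.8637i)|111⟩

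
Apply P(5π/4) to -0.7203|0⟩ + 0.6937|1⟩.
-0.7203|0⟩ + (-0.4905 - 0.4905i)|1⟩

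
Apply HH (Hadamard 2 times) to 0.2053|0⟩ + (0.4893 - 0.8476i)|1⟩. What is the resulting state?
0.2053|0⟩ + (0.4893 - 0.8476i)|1⟩

H² = I, so an even number of Hadamards cancels: H^2 = I and the state is unchanged.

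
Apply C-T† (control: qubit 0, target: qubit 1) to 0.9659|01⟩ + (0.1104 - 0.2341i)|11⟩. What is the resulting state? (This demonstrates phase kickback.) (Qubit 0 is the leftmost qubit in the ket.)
0.9659|01⟩ + (-0.08747 - 0.2436i)|11⟩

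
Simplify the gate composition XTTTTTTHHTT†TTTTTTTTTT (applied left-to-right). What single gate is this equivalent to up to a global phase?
X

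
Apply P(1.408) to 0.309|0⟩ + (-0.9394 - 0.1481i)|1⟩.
0.309|0⟩ + (-0.006114 - 0.951i)|1⟩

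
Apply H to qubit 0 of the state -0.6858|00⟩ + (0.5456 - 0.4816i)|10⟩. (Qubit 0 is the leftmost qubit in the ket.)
(-0.09914 - 0.3405i)|00⟩ + (-0.8707 + 0.3405i)|10⟩

H on qubit 0 mixes each pair of kets that differ only in qubit 0: amplitudes (a, b) of (|…0…⟩, |…1…⟩) become ((a + b)/√2, (a − b)/√2). Kets absent from the input have amplitude 0.
(|00⟩, |10⟩): (a, b) = (-0.6858, (0.5456 - 0.4816i)) → ((-0.09914 - 0.3405i), (-0.8707 + 0.3405i))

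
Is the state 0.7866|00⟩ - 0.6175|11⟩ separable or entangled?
Entangled

Writing the state as a|00⟩ + b|01⟩ + c|10⟩ + d|11⟩, it is a product state iff ad − bc = 0.
Here (a, b, c, d) = (0.7866, 0, 0, -0.6175): ad − bc = (0.7866)(-0.6175) − (0)(0) = -0.4857 ≠ 0, so the state is entangled.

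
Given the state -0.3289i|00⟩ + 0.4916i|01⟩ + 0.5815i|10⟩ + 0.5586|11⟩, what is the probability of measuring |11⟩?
0.312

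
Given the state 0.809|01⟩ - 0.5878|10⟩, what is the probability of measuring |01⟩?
0.6545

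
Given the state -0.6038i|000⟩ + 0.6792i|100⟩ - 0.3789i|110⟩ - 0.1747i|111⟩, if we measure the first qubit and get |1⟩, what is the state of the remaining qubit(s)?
0.8521i|00⟩ - 0.4753i|10⟩ - 0.2192i|11⟩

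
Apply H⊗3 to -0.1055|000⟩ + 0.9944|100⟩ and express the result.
0.3143|000⟩ + 0.3143|001⟩ + 0.3143|010⟩ + 0.3143|011⟩ - 0.3889|100⟩ - 0.3889|101⟩ - 0.3889|110⟩ - 0.3889|111⟩

H⊗3 gives amp(|y⟩) = (1/2√2) Σ_x (−1)^(x·y) amp(|x⟩), where x·y is the number of positions in which both x and y have a 1.
|000⟩: (-0.1055 + 0.9944)/(2√2) = 0.3143
|001⟩: (-0.1055 + 0.9944)/(2√2) = 0.3143
|010⟩: (-0.1055 + 0.9944)/(2√2) = 0.3143
|011⟩: (-0.1055 + 0.9944)/(2√2) = 0.3143
|100⟩: (-0.1055 - 0.9944)/(2√2) = -0.3889
|101⟩: (-0.1055 - 0.9944)/(2√2) = -0.3889
|110⟩: (-0.1055 - 0.9944)/(2√2) = -0.3889
|111⟩: (-0.1055 - 0.9944)/(2√2) = -0.3889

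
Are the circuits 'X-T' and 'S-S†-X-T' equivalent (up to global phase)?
Yes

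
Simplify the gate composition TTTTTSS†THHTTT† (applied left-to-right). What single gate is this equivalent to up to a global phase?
T†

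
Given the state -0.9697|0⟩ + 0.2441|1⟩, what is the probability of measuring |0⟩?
0.9403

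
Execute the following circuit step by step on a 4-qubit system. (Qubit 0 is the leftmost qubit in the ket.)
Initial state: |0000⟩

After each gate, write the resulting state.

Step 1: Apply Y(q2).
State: i|0010⟩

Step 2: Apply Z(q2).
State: -i|0010⟩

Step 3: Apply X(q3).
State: -i|0011⟩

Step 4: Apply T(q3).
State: (1/√2 - (1/√2)i)|0011⟩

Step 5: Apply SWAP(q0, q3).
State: (1/√2 - (1/√2)i)|1010⟩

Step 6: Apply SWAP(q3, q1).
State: (1/√2 - (1/√2)i)|1010⟩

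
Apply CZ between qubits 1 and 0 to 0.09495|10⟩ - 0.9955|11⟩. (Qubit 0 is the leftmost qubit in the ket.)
0.09495|10⟩ + 0.9955|11⟩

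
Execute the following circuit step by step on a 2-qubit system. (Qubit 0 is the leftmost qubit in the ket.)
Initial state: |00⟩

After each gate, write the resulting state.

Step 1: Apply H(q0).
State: 1/√2|00⟩ + 1/√2|10⟩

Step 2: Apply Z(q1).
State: 1/√2|00⟩ + 1/√2|10⟩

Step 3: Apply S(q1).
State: 1/√2|00⟩ + 1/√2|10⟩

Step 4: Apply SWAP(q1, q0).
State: 1/√2|00⟩ + 1/√2|01⟩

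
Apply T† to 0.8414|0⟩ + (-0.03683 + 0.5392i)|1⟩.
0.8414|0⟩ + (0.3552 + 0.4073i)|1⟩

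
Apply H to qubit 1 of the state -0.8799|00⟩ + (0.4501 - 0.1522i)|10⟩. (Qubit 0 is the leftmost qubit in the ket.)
-0.6222|00⟩ - 0.6222|01⟩ + (0.3183 - 0.1076i)|10⟩ + (0.3183 - 0.1076i)|11⟩

H on qubit 1 mixes each pair of kets that differ only in qubit 1: amplitudes (a, b) of (|…0…⟩, |…1…⟩) become ((a + b)/√2, (a − b)/√2). Kets absent from the input have amplitude 0.
(|00⟩, |01⟩): (a, b) = (-0.8799, 0) → (-0.6222, -0.6222)
(|10⟩, |11⟩): (a, b) = ((0.4501 - 0.1522i), 0) → ((0.3183 - 0.1076i), (0.3183 - 0.1076i))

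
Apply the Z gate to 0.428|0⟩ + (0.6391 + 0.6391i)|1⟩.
0.428|0⟩ + (-0.6391 - 0.6391i)|1⟩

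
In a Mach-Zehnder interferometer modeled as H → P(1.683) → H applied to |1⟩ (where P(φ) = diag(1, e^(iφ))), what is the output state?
(0.556 - 0.4969i)|0⟩ + (0.444 + 0.4969i)|1⟩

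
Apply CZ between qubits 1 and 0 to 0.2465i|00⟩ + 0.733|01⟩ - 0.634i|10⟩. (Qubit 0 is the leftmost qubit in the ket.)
0.2465i|00⟩ + 0.733|01⟩ - 0.634i|10⟩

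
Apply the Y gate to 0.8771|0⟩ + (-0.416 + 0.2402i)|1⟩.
(0.2402 + 0.416i)|0⟩ + 0.8771i|1⟩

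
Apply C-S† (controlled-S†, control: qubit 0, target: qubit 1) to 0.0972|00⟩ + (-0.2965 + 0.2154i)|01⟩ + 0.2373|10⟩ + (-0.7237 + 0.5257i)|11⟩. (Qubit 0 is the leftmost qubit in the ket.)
0.0972|00⟩ + (-0.2965 + 0.2154i)|01⟩ + 0.2373|10⟩ + (0.5257 + 0.7237i)|11⟩

C-S† leaves the control-|0⟩ kets |00⟩, |01⟩ unchanged and applies S† to qubit 1 on the control-|1⟩ pair (|10⟩, |11⟩).
S† = [[1, 0], [0, -i]].
With a = amp(|10⟩) = 0.2373 and b = amp(|11⟩) = (-0.7237 + 0.5257i):
new amp(|10⟩) = (1)·a = 0.2373
new amp(|11⟩) = (-i)·b = (0.5257 + 0.7237i)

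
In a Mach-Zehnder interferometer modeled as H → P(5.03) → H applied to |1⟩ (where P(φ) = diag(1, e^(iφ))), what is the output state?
(0.3439 + 0.475i)|0⟩ + (0.6561 - 0.475i)|1⟩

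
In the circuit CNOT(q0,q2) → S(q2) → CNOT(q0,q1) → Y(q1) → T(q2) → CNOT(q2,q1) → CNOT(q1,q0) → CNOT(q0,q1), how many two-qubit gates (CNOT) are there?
5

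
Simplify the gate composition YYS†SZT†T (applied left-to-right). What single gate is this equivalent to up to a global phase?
Z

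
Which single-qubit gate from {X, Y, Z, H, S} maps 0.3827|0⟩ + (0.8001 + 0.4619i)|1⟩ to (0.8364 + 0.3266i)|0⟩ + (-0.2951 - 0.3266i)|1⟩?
H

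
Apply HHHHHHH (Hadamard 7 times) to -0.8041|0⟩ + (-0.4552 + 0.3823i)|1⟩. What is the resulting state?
(-0.8905 + 0.2703i)|0⟩ + (-0.2467 - 0.2703i)|1⟩

H² = I, so H^7 = H: a single Hadamard. With (a, b) = (-0.8041, (-0.4552 + 0.3823i)), H gives ((a + b)/√2, (a − b)/√2) = ((-0.8905 + 0.2703i), (-0.2467 - 0.2703i)).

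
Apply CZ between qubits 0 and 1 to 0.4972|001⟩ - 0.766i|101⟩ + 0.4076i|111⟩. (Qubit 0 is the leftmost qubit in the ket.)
0.4972|001⟩ - 0.766i|101⟩ - 0.4076i|111⟩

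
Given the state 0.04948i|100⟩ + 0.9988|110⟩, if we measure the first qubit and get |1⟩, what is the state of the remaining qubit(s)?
0.04948i|00⟩ + 0.9988|10⟩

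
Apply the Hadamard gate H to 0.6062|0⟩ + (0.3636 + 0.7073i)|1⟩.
(0.6858 + 0.5001i)|0⟩ + (0.1715 - 0.5001i)|1⟩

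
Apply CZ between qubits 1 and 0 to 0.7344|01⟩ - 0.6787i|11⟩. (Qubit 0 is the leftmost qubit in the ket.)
0.7344|01⟩ + 0.6787i|11⟩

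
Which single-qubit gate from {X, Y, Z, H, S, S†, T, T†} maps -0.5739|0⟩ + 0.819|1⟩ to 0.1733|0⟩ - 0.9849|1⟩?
H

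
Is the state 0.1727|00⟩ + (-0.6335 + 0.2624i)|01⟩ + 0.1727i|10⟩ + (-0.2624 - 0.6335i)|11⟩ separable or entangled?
Separable

Writing the state as a|00⟩ + b|01⟩ + c|10⟩ + d|11⟩, it is a product state iff ad − bc = 0.
Here (a, b, c, d) = (0.1727, (-0.6335 + 0.2624i), 0.1727i, (-0.2624 - 0.6335i)): ad − bc = (0.1727)(-0.2624 - 0.6335i) − (-0.6335 + 0.2624i)(0.1727i) = 0, so the state is separable.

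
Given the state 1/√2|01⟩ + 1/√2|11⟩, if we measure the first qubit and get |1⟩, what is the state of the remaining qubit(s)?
|1⟩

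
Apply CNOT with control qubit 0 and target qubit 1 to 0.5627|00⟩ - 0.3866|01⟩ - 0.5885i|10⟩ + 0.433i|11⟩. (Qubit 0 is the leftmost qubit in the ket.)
0.5627|00⟩ - 0.3866|01⟩ + 0.433i|10⟩ - 0.5885i|11⟩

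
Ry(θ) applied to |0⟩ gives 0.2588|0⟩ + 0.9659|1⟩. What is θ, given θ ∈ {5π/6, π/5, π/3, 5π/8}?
5π/6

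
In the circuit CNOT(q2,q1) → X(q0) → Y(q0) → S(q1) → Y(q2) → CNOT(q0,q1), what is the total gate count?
6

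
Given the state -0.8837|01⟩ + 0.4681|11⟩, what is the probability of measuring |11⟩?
0.2191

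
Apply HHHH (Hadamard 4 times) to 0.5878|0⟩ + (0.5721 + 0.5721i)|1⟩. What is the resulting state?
0.5878|0⟩ + (0.5721 + 0.5721i)|1⟩

H² = I, so an even number of Hadamards cancels: H^4 = I and the state is unchanged.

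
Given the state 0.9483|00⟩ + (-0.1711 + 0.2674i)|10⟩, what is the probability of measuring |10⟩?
0.1008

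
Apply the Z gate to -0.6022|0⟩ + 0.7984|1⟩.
-0.6022|0⟩ - 0.7984|1⟩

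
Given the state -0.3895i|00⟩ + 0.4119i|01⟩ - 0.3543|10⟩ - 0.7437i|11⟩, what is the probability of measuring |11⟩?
0.5531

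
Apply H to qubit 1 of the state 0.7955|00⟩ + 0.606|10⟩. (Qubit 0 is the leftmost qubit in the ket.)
0.5625|00⟩ + 0.5625|01⟩ + 0.4285|10⟩ + 0.4285|11⟩

H on qubit 1 mixes each pair of kets that differ only in qubit 1: amplitudes (a, b) of (|…0…⟩, |…1…⟩) become ((a + b)/√2, (a − b)/√2). Kets absent from the input have amplitude 0.
(|00⟩, |01⟩): (a, b) = (0.7955, 0) → (0.5625, 0.5625)
(|10⟩, |11⟩): (a, b) = (0.606, 0) → (0.4285, 0.4285)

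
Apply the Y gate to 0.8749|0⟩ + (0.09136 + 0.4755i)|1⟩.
(0.4755 - 0.09136i)|0⟩ + 0.8749i|1⟩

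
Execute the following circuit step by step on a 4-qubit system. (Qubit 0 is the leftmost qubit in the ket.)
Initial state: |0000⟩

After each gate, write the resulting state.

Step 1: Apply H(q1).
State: 1/√2|0000⟩ + 1/√2|0100⟩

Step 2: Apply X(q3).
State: 1/√2|0001⟩ + 1/√2|0101⟩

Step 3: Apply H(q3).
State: 1/2|0000⟩ - 1/2|0001⟩ + 1/2|0100⟩ - 1/2|0101⟩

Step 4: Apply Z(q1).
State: 1/2|0000⟩ - 1/2|0001⟩ - 1/2|0100⟩ + 1/2|0101⟩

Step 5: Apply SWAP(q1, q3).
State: 1/2|0000⟩ - 1/2|0001⟩ - 1/2|0100⟩ + 1/2|0101⟩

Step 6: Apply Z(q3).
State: 1/2|0000⟩ + 1/2|0001⟩ - 1/2|0100⟩ - 1/2|0101⟩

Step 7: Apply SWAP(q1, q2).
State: 1/2|0000⟩ + 1/2|0001⟩ - 1/2|0010⟩ - 1/2|0011⟩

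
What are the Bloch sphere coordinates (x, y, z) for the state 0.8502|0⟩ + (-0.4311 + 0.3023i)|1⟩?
(-0.733, 0.514, 0.4456)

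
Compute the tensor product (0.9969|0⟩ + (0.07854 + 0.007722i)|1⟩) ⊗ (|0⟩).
0.9969|00⟩ + (0.07854 + 0.007722i)|10⟩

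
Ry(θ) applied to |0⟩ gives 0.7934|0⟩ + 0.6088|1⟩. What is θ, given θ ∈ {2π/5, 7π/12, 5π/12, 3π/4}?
5π/12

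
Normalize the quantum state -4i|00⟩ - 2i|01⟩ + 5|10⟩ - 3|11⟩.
-0.5443i|00⟩ - 0.2722i|01⟩ + 0.6804|10⟩ - 1/√6|11⟩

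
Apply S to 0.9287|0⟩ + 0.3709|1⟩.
0.9287|0⟩ + 0.3709i|1⟩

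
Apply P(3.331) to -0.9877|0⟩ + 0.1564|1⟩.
-0.9877|0⟩ + (-0.1536 - 0.02945i)|1⟩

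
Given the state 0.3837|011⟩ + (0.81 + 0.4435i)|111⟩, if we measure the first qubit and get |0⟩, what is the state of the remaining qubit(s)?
|11⟩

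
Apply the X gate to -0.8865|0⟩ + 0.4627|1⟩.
0.4627|0⟩ - 0.8865|1⟩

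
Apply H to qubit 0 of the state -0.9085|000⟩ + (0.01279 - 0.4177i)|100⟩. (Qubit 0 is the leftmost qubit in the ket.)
(-0.6334 - 0.2954i)|000⟩ + (-0.6515 + 0.2954i)|100⟩

H on qubit 0 mixes each pair of kets that differ only in qubit 0: amplitudes (a, b) of (|…0…⟩, |…1…⟩) become ((a + b)/√2, (a − b)/√2). Kets absent from the input have amplitude 0.
(|000⟩, |100⟩): (a, b) = (-0.9085, (0.01279 - 0.4177i)) → ((-0.6334 - 0.2954i), (-0.6515 + 0.2954i))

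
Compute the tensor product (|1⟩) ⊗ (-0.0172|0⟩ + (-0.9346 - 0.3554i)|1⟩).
-0.0172|10⟩ + (-0.9346 - 0.3554i)|11⟩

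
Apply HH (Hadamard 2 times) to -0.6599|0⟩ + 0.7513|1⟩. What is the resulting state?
-0.6599|0⟩ + 0.7513|1⟩

H² = I, so an even number of Hadamards cancels: H^2 = I and the state is unchanged.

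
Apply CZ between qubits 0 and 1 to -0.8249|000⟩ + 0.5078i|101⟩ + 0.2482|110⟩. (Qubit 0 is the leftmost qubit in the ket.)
-0.8249|000⟩ + 0.5078i|101⟩ - 0.2482|110⟩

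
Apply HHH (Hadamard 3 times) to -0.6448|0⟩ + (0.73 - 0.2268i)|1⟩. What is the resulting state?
(0.06025 - 0.1604i)|0⟩ + (-0.9721 + 0.1604i)|1⟩

H² = I, so H^3 = H: a single Hadamard. With (a, b) = (-0.6448, (0.73 - 0.2268i)), H gives ((a + b)/√2, (a − b)/√2) = ((0.06025 - 0.1604i), (-0.9721 + 0.1604i)).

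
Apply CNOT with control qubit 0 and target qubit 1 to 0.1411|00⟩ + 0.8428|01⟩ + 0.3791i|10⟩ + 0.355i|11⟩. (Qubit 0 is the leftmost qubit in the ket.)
0.1411|00⟩ + 0.8428|01⟩ + 0.355i|10⟩ + 0.3791i|11⟩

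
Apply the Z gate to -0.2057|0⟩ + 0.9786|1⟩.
-0.2057|0⟩ - 0.9786|1⟩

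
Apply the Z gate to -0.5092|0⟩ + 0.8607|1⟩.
-0.5092|0⟩ - 0.8607|1⟩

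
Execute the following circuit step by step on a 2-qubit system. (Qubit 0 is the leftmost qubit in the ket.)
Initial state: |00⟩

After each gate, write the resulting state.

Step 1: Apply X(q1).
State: |01⟩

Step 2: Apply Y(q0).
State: i|11⟩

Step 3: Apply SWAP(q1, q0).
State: i|11⟩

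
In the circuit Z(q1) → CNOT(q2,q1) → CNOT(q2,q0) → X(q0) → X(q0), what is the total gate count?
5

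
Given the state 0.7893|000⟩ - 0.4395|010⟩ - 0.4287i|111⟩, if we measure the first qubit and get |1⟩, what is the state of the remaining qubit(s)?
-i|11⟩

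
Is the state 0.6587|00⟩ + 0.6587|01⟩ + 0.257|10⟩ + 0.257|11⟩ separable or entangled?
Separable

Writing the state as a|00⟩ + b|01⟩ + c|10⟩ + d|11⟩, it is a product state iff ad − bc = 0.
Here (a, b, c, d) = (0.6587, 0.6587, 0.257, 0.257): ad − bc = (0.6587)(0.257) − (0.6587)(0.257) = 0, so the state is separable.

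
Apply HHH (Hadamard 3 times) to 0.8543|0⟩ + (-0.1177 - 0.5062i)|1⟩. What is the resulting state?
(0.5209 - 0.3579i)|0⟩ + (0.6873 + 0.3579i)|1⟩

H² = I, so H^3 = H: a single Hadamard. With (a, b) = (0.8543, (-0.1177 - 0.5062i)), H gives ((a + b)/√2, (a − b)/√2) = ((0.5209 - 0.3579i), (0.6873 + 0.3579i)).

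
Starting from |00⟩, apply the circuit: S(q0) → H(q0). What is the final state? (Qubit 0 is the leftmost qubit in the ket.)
1/√2|00⟩ + 1/√2|10⟩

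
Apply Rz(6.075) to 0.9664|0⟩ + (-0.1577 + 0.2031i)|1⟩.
(-0.9612 - 0.1004i)|0⟩ + (0.1357 - 0.2184i)|1⟩

Rz(6.075) = [[e^(−iθ/2), 0], [0, e^(iθ/2)]] with e^(±iθ/2) = cos(θ/2) ± i·sin(θ/2); θ = 6.075, cos(θ/2) ≈ -0.994587, sin(θ/2) ≈ 0.103905.
With a = amp(|0⟩) = 0.9664 and b = amp(|1⟩) = (-0.1577 + 0.2031i):
new amp(|0⟩) = (-0.994587 - 0.103905i)·a = (-0.9612 - 0.1004i)
new amp(|1⟩) = (-0.994587 + 0.103905i)·b = (0.1357 - 0.2184i)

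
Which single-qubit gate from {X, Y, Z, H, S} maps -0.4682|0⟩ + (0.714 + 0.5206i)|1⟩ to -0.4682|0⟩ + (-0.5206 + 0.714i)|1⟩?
S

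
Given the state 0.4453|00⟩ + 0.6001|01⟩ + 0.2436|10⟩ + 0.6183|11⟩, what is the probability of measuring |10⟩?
0.05934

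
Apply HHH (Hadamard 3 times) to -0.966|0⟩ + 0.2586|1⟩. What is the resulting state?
-0.5002|0⟩ - 0.8659|1⟩

H² = I, so H^3 = H: a single Hadamard. With (a, b) = (-0.966, 0.2586), H gives ((a + b)/√2, (a − b)/√2) = (-0.5002, -0.8659).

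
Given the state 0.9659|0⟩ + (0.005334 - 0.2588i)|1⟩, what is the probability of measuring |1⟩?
0.06701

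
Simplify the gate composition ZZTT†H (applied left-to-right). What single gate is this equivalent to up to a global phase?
H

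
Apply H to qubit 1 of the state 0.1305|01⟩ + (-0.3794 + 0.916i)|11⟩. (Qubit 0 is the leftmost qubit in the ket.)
0.09228|00⟩ - 0.09228|01⟩ + (-0.2683 + 0.6477i)|10⟩ + (0.2683 - 0.6477i)|11⟩

H on qubit 1 mixes each pair of kets that differ only in qubit 1: amplitudes (a, b) of (|…0…⟩, |…1…⟩) become ((a + b)/√2, (a − b)/√2). Kets absent from the input have amplitude 0.
(|00⟩, |01⟩): (a, b) = (0, 0.1305) → (0.09228, -0.09228)
(|10⟩, |11⟩): (a, b) = (0, (-0.3794 + 0.916i)) → ((-0.2683 + 0.6477i), (0.2683 - 0.6477i))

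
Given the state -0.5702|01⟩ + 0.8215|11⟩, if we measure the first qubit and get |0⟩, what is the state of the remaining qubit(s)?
-|1⟩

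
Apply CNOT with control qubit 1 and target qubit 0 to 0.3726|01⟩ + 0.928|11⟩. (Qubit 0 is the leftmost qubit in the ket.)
0.928|01⟩ + 0.3726|11⟩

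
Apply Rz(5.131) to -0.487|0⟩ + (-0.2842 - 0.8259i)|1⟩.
(0.4084 + 0.2653i)|0⟩ + (0.6882 + 0.5378i)|1⟩

Rz(5.131) = [[e^(−iθ/2), 0], [0, e^(iθ/2)]] with e^(±iθ/2) = cos(θ/2) ± i·sin(θ/2); θ = 5.131, cos(θ/2) ≈ -0.838598, sin(θ/2) ≈ 0.544751.
With a = amp(|0⟩) = -0.487 and b = amp(|1⟩) = (-0.2842 - 0.8259i):
new amp(|0⟩) = (-0.838598 - 0.544751i)·a = (0.4084 + 0.2653i)
new amp(|1⟩) = (-0.838598 + 0.544751i)·b = (0.6882 + 0.5378i)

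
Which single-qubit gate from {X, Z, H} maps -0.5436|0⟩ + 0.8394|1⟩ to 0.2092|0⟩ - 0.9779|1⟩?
H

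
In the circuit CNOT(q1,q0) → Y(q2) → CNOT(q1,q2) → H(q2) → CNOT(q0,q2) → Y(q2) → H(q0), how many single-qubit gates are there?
4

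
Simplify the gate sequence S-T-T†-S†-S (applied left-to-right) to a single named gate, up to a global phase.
S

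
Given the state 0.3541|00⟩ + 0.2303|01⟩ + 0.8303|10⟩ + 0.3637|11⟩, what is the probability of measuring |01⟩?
0.05304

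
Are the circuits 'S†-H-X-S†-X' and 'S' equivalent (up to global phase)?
No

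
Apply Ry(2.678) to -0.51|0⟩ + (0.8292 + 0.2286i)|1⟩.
(-0.9242 - 0.2225i)|0⟩ + (-0.3059 + 0.05252i)|1⟩

Ry(2.678) = [[cos(θ/2), −sin(θ/2)], [sin(θ/2), cos(θ/2)]]; θ = 2.678, cos(θ/2) ≈ 0.229726, sin(θ/2) ≈ 0.973255.
With a = amp(|0⟩) = -0.51 and b = amp(|1⟩) = (0.8292 + 0.2286i):
new amp(|0⟩) = (0.229726)·a + (-0.973255)·b = (-0.9242 - 0.2225i)
new amp(|1⟩) = (0.973255)·a + (0.229726)·b = (-0.3059 + 0.05252i)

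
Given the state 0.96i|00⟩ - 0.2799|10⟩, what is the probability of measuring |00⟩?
0.9216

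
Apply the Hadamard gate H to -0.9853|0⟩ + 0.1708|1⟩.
-0.5759|0⟩ - 0.8175|1⟩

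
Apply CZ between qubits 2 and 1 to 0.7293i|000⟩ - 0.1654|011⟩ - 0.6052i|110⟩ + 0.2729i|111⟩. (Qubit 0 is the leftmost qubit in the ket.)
0.7293i|000⟩ + 0.1654|011⟩ - 0.6052i|110⟩ - 0.2729i|111⟩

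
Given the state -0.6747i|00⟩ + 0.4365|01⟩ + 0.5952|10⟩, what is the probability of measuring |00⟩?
0.4552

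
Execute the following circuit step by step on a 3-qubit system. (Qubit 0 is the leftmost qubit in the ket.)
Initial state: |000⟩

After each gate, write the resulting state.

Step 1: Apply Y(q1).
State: i|010⟩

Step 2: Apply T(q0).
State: i|010⟩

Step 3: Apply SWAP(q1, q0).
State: i|100⟩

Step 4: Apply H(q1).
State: (1/√2)i|100⟩ + (1/√2)i|110⟩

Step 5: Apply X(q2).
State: (1/√2)i|101⟩ + (1/√2)i|111⟩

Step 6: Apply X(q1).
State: (1/√2)i|101⟩ + (1/√2)i|111⟩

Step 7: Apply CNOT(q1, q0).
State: (1/√2)i|011⟩ + (1/√2)i|101⟩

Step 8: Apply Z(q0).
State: (1/√2)i|011⟩ - (1/√2)i|101⟩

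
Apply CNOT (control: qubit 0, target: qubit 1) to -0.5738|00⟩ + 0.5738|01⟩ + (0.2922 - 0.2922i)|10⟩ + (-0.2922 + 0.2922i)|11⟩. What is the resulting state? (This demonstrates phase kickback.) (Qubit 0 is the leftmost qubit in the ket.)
-0.5738|00⟩ + 0.5738|01⟩ + (-0.2922 + 0.2922i)|10⟩ + (0.2922 - 0.2922i)|11⟩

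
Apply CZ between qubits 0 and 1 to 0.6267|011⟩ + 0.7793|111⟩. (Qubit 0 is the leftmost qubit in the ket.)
0.6267|011⟩ - 0.7793|111⟩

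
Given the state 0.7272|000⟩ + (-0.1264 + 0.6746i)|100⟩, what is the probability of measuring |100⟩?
0.4711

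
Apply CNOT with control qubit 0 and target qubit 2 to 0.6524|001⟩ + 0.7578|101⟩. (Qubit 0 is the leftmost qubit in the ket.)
0.6524|001⟩ + 0.7578|100⟩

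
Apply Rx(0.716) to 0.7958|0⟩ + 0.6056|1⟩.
(0.7453 - 0.2122i)|0⟩ + (0.5672 - 0.2788i)|1⟩

Rx(0.716) = [[cos(θ/2), −i·sin(θ/2)], [−i·sin(θ/2), cos(θ/2)]]; θ = 0.716, cos(θ/2) ≈ 0.936599, sin(θ/2) ≈ 0.350402.
With a = amp(|0⟩) = 0.7958 and b = amp(|1⟩) = 0.6056:
new amp(|0⟩) = (0.936599)·a + (-0.350402i)·b = (0.7453 - 0.2122i)
new amp(|1⟩) = (-0.350402i)·a + (0.936599)·b = (0.5672 - 0.2788i)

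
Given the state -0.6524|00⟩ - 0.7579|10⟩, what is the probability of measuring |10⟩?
0.5744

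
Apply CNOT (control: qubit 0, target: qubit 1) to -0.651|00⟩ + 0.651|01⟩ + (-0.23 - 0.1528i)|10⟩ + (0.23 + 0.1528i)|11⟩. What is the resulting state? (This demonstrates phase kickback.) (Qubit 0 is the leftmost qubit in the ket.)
-0.651|00⟩ + 0.651|01⟩ + (0.23 + 0.1528i)|10⟩ + (-0.23 - 0.1528i)|11⟩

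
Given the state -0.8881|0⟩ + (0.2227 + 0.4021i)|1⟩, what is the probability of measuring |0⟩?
0.7887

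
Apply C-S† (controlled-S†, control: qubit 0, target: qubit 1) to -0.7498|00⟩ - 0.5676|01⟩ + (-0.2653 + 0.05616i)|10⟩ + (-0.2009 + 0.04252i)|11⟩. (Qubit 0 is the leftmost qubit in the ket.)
-0.7498|00⟩ - 0.5676|01⟩ + (-0.2653 + 0.05616i)|10⟩ + (0.04252 + 0.2009i)|11⟩

C-S† leaves the control-|0⟩ kets |00⟩, |01⟩ unchanged and applies S† to qubit 1 on the control-|1⟩ pair (|10⟩, |11⟩).
S† = [[1, 0], [0, -i]].
With a = amp(|10⟩) = (-0.2653 + 0.05616i) and b = amp(|11⟩) = (-0.2009 + 0.04252i):
new amp(|10⟩) = (1)·a = (-0.2653 + 0.05616i)
new amp(|11⟩) = (-i)·b = (0.04252 + 0.2009i)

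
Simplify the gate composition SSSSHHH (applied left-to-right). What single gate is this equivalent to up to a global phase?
H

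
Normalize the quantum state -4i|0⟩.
-i|0⟩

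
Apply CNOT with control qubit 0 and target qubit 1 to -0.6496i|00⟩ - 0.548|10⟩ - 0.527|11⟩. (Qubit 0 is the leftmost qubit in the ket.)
-0.6496i|00⟩ - 0.527|10⟩ - 0.548|11⟩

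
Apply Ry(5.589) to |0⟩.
-0.9404|0⟩ + 0.3402|1⟩

Ry(5.589) = [[cos(θ/2), −sin(θ/2)], [sin(θ/2), cos(θ/2)]]; θ = 5.589, cos(θ/2) ≈ -0.940366, sin(θ/2) ≈ 0.340165.
With a = amp(|0⟩) = 1 and b = amp(|1⟩) = 0:
new amp(|0⟩) = (-0.940366)·a + (-0.340165)·b = -0.9404
new amp(|1⟩) = (0.340165)·a + (-0.940366)·b = 0.3402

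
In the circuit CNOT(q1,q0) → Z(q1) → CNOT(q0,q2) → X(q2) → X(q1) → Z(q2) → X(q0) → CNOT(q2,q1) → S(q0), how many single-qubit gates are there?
6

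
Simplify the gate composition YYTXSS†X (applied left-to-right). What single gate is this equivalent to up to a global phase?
T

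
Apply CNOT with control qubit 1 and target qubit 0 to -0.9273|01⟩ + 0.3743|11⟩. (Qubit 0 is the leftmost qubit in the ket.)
0.3743|01⟩ - 0.9273|11⟩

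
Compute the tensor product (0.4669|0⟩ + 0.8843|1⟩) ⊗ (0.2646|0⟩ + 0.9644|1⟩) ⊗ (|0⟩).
0.1235|000⟩ + 0.4503|010⟩ + 0.234|100⟩ + 0.8528|110⟩

amp(|b₁b₂…⟩) = product of the factor amplitudes for bits b₁, b₂, …; only kets whose every factor amplitude is nonzero survive.
|000⟩: (0.4669)(0.2646)(1) = 0.1235
|010⟩: (0.4669)(0.9644)(1) = 0.4503
|100⟩: (0.8843)(0.2646)(1) = 0.234
|110⟩: (0.8843)(0.9644)(1) = 0.8528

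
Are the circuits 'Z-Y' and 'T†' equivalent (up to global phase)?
No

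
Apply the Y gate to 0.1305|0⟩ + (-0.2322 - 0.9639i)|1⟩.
(-0.9639 + 0.2322i)|0⟩ + 0.1305i|1⟩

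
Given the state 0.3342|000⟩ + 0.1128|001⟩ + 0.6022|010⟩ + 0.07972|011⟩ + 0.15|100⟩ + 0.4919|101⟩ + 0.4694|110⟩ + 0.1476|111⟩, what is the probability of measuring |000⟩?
0.1117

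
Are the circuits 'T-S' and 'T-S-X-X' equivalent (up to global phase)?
Yes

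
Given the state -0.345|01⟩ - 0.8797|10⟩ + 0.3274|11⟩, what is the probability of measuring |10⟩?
0.7739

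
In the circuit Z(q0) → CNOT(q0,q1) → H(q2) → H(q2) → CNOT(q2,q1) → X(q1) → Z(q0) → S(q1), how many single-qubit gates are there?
6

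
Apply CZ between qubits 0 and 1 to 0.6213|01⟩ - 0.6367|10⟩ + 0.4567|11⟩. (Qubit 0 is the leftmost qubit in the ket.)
0.6213|01⟩ - 0.6367|10⟩ - 0.4567|11⟩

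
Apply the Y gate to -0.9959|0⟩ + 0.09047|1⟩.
-0.09047i|0⟩ - 0.9959i|1⟩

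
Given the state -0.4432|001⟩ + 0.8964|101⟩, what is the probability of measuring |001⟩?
0.1964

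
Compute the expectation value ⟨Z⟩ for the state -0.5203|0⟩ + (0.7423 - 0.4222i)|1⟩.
-0.4586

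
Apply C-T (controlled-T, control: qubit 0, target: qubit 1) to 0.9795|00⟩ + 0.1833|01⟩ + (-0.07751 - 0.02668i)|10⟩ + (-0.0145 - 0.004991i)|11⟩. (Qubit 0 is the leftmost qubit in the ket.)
0.9795|00⟩ + 0.1833|01⟩ + (-0.07751 - 0.02668i)|10⟩ + (-0.006724 - 0.01378i)|11⟩

C-T leaves the control-|0⟩ kets |00⟩, |01⟩ unchanged and applies T to qubit 1 on the control-|1⟩ pair (|10⟩, |11⟩).
T = [[1, 0], [0, (1/√2 + (1/√2)i)]].
With a = amp(|10⟩) = (-0.07751 - 0.02668i) and b = amp(|11⟩) = (-0.0145 - 0.004991i):
new amp(|10⟩) = (1)·a = (-0.07751 - 0.02668i)
new amp(|11⟩) = (1/√2 + (1/√2)i)·b = (-0.006724 - 0.01378i)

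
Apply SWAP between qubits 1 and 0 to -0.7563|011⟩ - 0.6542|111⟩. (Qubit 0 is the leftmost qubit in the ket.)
-0.7563|101⟩ - 0.6542|111⟩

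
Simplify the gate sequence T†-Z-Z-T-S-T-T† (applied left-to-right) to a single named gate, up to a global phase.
S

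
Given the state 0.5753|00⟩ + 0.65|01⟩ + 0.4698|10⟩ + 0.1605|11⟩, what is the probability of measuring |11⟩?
0.02576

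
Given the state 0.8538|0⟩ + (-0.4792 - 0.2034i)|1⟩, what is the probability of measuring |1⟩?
0.271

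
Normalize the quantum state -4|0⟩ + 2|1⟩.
-0.8944|0⟩ + 1/√5|1⟩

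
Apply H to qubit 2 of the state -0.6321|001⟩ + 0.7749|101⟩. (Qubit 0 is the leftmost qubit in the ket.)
-0.447|000⟩ + 0.447|001⟩ + 0.5479|100⟩ - 0.5479|101⟩

H on qubit 2 mixes each pair of kets that differ only in qubit 2: amplitudes (a, b) of (|…0…⟩, |…1…⟩) become ((a + b)/√2, (a − b)/√2). Kets absent from the input have amplitude 0.
(|000⟩, |001⟩): (a, b) = (0, -0.6321) → (-0.447, 0.447)
(|100⟩, |101⟩): (a, b) = (0, 0.7749) → (0.5479, -0.5479)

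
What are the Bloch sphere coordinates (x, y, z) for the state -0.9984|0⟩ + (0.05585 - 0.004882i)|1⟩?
(-0.1115, 0.009748, 0.9937)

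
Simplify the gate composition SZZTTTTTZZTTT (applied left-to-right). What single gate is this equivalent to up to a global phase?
S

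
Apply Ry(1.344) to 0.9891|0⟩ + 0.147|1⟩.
0.6825|0⟩ + 0.7308|1⟩

Ry(1.344) = [[cos(θ/2), −sin(θ/2)], [sin(θ/2), cos(θ/2)]]; θ = 1.344, cos(θ/2) ≈ 0.782578, sin(θ/2) ≈ 0.622552.
With a = amp(|0⟩) = 0.9891 and b = amp(|1⟩) = 0.147:
new amp(|0⟩) = (0.782578)·a + (-0.622552)·b = 0.6825
new amp(|1⟩) = (0.622552)·a + (0.782578)·b = 0.7308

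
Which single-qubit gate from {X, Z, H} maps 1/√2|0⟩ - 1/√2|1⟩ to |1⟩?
H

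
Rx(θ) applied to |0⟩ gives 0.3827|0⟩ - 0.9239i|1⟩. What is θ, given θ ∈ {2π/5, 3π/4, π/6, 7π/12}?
3π/4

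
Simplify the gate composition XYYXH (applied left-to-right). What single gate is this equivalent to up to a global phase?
H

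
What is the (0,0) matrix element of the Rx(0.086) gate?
0.9991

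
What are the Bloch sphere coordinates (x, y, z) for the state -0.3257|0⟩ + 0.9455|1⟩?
(-0.6159, 0, -0.7879)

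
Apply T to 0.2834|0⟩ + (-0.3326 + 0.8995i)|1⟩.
0.2834|0⟩ + (-0.8712 + 0.4009i)|1⟩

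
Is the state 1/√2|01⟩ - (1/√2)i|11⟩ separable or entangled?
Separable

Writing the state as a|00⟩ + b|01⟩ + c|10⟩ + d|11⟩, it is a product state iff ad − bc = 0.
Here (a, b, c, d) = (0, 1/√2, 0, -(1/√2)i): ad − bc = (0)(-(1/√2)i) − (1/√2)(0) = 0, so the state is separable.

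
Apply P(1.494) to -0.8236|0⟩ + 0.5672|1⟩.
-0.8236|0⟩ + (0.04352 + 0.5655i)|1⟩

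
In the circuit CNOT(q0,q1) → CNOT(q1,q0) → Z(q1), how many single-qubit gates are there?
1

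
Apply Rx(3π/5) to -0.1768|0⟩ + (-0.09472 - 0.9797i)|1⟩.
(-0.8965 + 0.07663i)|0⟩ + (-0.05568 - 0.4328i)|1⟩

Rx(3π/5) = [[cos(θ/2), −i·sin(θ/2)], [−i·sin(θ/2), cos(θ/2)]]; θ = 3π/5, cos(θ/2) ≈ 0.587785, sin(θ/2) ≈ 0.809017.
With a = amp(|0⟩) = -0.1768 and b = amp(|1⟩) = (-0.09472 - 0.9797i):
new amp(|0⟩) = (0.587785)·a + (-0.809017i)·b = (-0.8965 + 0.07663i)
new amp(|1⟩) = (-0.809017i)·a + (0.587785)·b = (-0.05568 - 0.4328i)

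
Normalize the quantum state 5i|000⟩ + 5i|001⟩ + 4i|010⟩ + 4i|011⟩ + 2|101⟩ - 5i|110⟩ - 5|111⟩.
0.4287i|000⟩ + 0.4287i|001⟩ + 0.343i|010⟩ + 0.343i|011⟩ + 0.1715|101⟩ - 0.4287i|110⟩ - 0.4287|111⟩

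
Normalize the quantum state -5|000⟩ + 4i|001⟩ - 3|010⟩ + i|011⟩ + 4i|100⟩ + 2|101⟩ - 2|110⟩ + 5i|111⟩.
-1/2|000⟩ + 0.4i|001⟩ - 0.3|010⟩ + 0.1i|011⟩ + 0.4i|100⟩ + 0.2|101⟩ - 0.2|110⟩ + (1/2)i|111⟩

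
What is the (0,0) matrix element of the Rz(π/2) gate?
(1/√2 - (1/√2)i)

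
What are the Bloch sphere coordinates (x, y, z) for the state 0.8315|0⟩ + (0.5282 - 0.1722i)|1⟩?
(0.8784, -0.2864, 0.3827)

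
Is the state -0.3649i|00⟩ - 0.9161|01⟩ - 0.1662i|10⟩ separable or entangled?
Entangled

Writing the state as a|00⟩ + b|01⟩ + c|10⟩ + d|11⟩, it is a product state iff ad − bc = 0.
Here (a, b, c, d) = (-0.3649i, -0.9161, -0.1662i, 0): ad − bc = (-0.3649i)(0) − (-0.9161)(-0.1662i) = -0.1523i ≠ 0, so the state is entangled.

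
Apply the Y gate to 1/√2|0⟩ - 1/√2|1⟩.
(1/√2)i|0⟩ + (1/√2)i|1⟩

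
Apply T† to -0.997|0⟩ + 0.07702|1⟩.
-0.997|0⟩ + (0.05446 - 0.05446i)|1⟩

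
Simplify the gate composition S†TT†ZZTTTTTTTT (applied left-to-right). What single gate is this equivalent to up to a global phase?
S†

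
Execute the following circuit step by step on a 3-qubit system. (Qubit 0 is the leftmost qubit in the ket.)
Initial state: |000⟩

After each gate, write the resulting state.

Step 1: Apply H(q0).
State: 1/√2|000⟩ + 1/√2|100⟩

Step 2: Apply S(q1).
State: 1/√2|000⟩ + 1/√2|100⟩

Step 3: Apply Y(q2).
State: (1/√2)i|001⟩ + (1/√2)i|101⟩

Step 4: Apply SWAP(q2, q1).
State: (1/√2)i|010⟩ + (1/√2)i|110⟩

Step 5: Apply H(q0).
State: i|010⟩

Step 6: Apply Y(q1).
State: |000⟩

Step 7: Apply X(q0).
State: |100⟩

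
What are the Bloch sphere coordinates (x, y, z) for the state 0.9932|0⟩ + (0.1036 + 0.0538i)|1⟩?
(0.2058, 0.1069, 0.9728)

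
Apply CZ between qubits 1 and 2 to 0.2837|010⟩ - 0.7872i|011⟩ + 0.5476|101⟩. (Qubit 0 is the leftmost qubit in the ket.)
0.2837|010⟩ + 0.7872i|011⟩ + 0.5476|101⟩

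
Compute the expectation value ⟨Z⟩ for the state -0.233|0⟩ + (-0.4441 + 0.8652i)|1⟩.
-0.8915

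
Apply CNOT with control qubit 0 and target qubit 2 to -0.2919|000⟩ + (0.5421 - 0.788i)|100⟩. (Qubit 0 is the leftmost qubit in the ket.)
-0.2919|000⟩ + (0.5421 - 0.788i)|101⟩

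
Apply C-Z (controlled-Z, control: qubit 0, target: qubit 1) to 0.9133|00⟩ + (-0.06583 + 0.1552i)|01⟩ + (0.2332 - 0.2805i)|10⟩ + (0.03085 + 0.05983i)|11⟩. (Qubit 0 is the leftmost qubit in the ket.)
0.9133|00⟩ + (-0.06583 + 0.1552i)|01⟩ + (0.2332 - 0.2805i)|10⟩ + (-0.03085 - 0.05983i)|11⟩

C-Z leaves the control-|0⟩ kets |00⟩, |01⟩ unchanged and applies Z to qubit 1 on the control-|1⟩ pair (|10⟩, |11⟩).
Z = [[1, 0], [0, -1]].
With a = amp(|10⟩) = (0.2332 - 0.2805i) and b = amp(|11⟩) = (0.03085 + 0.05983i):
new amp(|10⟩) = (1)·a = (0.2332 - 0.2805i)
new amp(|11⟩) = (-1)·b = (-0.03085 - 0.05983i)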